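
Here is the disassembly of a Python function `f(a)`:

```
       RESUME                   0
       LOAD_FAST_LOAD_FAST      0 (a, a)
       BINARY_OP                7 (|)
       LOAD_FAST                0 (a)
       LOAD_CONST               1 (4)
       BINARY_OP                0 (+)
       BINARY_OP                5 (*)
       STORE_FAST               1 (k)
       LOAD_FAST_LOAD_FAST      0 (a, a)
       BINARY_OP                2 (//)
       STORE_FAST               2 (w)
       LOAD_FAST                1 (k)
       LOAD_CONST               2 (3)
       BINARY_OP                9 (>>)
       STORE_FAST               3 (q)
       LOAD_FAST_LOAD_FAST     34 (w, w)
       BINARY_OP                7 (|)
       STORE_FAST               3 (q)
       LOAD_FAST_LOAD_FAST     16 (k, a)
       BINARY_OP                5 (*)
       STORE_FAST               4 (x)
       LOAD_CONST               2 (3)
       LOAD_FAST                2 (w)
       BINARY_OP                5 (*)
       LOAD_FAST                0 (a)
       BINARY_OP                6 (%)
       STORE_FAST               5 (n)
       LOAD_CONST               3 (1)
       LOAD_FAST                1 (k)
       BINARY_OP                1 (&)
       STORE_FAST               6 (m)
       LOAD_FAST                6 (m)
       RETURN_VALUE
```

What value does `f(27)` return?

LOAD_FAST_LOAD_FAST a,a → push 27,27. Stack: [27, 27]
BINARY_OP | → 27 | 27 = 27. Stack: [27]
LOAD_FAST a → push 27. Stack: [27, 27]
LOAD_CONST → push 4. Stack: [27, 27, 4]
BINARY_OP + → 27 + 4 = 31. Stack: [27, 31]
BINARY_OP * → 27 * 31 = 837. Stack: [837]
STORE_FAST k → k=837. Stack: []
LOAD_FAST_LOAD_FAST a,a → push 27,27. Stack: [27, 27]
BINARY_OP // → 27 // 27 = 1. Stack: [1]
STORE_FAST w → w=1. Stack: []
LOAD_FAST k → push 837. Stack: [837]
LOAD_CONST → push 3. Stack: [837, 3]
BINARY_OP >> → 837 >> 3 = 104. Stack: [104]
STORE_FAST q → q=104. Stack: []
LOAD_FAST_LOAD_FAST w,w → push 1,1. Stack: [1, 1]
BINARY_OP | → 1 | 1 = 1. Stack: [1]
STORE_FAST q → q=1. Stack: []
LOAD_FAST_LOAD_FAST k,a → push 837,27. Stack: [837, 27]
BINARY_OP * → 837 * 27 = 22599. Stack: [22599]
STORE_FAST x → x=22599. Stack: []
LOAD_CONST → push 3. Stack: [3]
LOAD_FAST w → push 1. Stack: [3, 1]
BINARY_OP * → 3 * 1 = 3. Stack: [3]
LOAD_FAST a → push 27. Stack: [3, 27]
BINARY_OP % → 3 % 27 = 3. Stack: [3]
STORE_FAST n → n=3. Stack: []
LOAD_CONST → push 1. Stack: [1]
LOAD_FAST k → push 837. Stack: [1, 837]
BINARY_OP & → 1 & 837 = 1. Stack: [1]
STORE_FAST m → m=1. Stack: []
LOAD_FAST m → push 1. Stack: [1]
RETURN_VALUE → return 1.

1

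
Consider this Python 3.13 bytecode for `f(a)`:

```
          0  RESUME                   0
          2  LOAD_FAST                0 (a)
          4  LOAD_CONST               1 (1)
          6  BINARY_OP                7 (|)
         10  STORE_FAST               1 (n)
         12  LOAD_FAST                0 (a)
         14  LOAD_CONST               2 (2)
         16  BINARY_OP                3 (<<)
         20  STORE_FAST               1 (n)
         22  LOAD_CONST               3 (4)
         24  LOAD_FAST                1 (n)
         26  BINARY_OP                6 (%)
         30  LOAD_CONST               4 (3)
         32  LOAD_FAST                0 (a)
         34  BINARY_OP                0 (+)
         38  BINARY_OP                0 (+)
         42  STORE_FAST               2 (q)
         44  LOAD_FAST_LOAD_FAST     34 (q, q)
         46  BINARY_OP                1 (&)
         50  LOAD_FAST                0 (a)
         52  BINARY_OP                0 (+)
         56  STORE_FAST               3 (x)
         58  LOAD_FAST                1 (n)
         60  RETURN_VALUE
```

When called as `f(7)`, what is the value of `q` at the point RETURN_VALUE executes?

LOAD_FAST a → push 7. Stack: [7]
LOAD_CONST → push 1. Stack: [7, 1]
BINARY_OP | → 7 | 1 = 7. Stack: [7]
STORE_FAST n → n=7. Stack: []
LOAD_FAST a → push 7. Stack: [7]
LOAD_CONST → push 2. Stack: [7, 2]
BINARY_OP << → 7 << 2 = 28. Stack: [28]
STORE_FAST n → n=28. Stack: []
LOAD_CONST → push 4. Stack: [4]
LOAD_FAST n → push 28. Stack: [4, 28]
BINARY_OP % → 4 % 28 = 4. Stack: [4]
LOAD_CONST → push 3. Stack: [4, 3]
LOAD_FAST a → push 7. Stack: [4, 3, 7]
BINARY_OP + → 3 + 7 = 10. Stack: [4, 10]
BINARY_OP + → 4 + 10 = 14. Stack: [14]
STORE_FAST q → q=14. Stack: []
LOAD_FAST_LOAD_FAST q,q → push 14,14. Stack: [14, 14]
BINARY_OP & → 14 & 14 = 14. Stack: [14]
LOAD_FAST a → push 7. Stack: [14, 7]
BINARY_OP + → 14 + 7 = 21. Stack: [21]
STORE_FAST x → x=21. Stack: []
LOAD_FAST n → push 28. Stack: [28]
RETURN_VALUE → return 28.

14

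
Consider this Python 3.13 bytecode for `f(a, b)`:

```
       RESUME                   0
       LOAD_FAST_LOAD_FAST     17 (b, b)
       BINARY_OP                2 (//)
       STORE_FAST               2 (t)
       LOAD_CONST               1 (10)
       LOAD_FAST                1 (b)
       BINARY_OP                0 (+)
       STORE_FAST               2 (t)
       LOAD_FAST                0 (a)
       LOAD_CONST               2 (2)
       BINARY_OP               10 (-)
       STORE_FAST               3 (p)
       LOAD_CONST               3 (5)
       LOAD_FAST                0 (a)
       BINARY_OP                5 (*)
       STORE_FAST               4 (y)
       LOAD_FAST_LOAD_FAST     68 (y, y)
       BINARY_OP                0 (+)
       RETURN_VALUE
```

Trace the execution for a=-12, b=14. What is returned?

LOAD_FAST_LOAD_FAST b,b → push 14,14. Stack: [14, 14]
BINARY_OP // → 14 // 14 = 1. Stack: [1]
STORE_FAST t → t=1. Stack: []
LOAD_CONST → push 10. Stack: [10]
LOAD_FAST b → push 14. Stack: [10, 14]
BINARY_OP + → 10 + 14 = 24. Stack: [24]
STORE_FAST t → t=24. Stack: []
LOAD_FAST a → push -12. Stack: [-12]
LOAD_CONST → push 2. Stack: [-12, 2]
BINARY_OP - → -12 - 2 = -14. Stack: [-14]
STORE_FAST p → p=-14. Stack: []
LOAD_CONST → push 5. Stack: [5]
LOAD_FAST a → push -12. Stack: [5, -12]
BINARY_OP * → 5 * -12 = -60. Stack: [-60]
STORE_FAST y → y=-60. Stack: []
LOAD_FAST_LOAD_FAST y,y → push -60,-60. Stack: [-60, -60]
BINARY_OP + → -60 + -60 = -120. Stack: [-120]
RETURN_VALUE → return -120.

-120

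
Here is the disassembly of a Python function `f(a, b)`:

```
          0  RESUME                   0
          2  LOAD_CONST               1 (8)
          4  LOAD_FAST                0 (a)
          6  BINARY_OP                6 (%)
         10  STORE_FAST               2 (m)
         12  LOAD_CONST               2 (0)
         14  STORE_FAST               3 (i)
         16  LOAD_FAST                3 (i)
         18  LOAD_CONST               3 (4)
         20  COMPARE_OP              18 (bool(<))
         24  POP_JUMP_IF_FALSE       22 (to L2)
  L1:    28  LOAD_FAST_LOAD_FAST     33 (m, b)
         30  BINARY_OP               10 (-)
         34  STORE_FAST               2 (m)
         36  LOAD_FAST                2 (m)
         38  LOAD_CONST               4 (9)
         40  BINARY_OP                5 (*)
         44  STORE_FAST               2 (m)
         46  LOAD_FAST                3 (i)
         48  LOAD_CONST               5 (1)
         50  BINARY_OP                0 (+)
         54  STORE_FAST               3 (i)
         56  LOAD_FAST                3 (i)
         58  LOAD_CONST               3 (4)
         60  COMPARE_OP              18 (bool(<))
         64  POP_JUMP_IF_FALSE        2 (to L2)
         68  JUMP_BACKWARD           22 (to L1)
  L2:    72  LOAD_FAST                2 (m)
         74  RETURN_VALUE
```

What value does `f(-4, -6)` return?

44280

LOAD_CONST → push 8
LOAD_FAST a → push -4
BINARY_OP % → 8 % -4 = 0
STORE_FAST m → m=0
LOAD_CONST → push 0
STORE_FAST i → i=0
LOAD_FAST i → push 0
LOAD_CONST → push 4
COMPARE_OP bool(<) → 0 vs 4 = True
POP_JUMP_IF_FALSE → pop True; no jump
LOAD_FAST_LOAD_FAST m,b → push 0,-6
BINARY_OP - → 0 - -6 = 6
STORE_FAST m → m=6
LOAD_FAST m → push 6
LOAD_CONST → push 9
BINARY_OP * → 6 * 9 = 54
STORE_FAST m → m=54
LOAD_FAST i → push 0
LOAD_CONST → push 1
BINARY_OP + → 0 + 1 = 1
STORE_FAST i → i=1
LOAD_FAST i → push 1
LOAD_CONST → push 4
COMPARE_OP bool(<) → 1 vs 4 = True
POP_JUMP_IF_FALSE → pop True; no jump
LOAD_FAST_LOAD_FAST m,b → push 54,-6
BINARY_OP - → 54 - -6 = 60
STORE_FAST m → m=60
LOAD_FAST m → push 60
LOAD_CONST → push 9
BINARY_OP * → 60 * 9 = 540
STORE_FAST m → m=540
LOAD_FAST i → push 1
LOAD_CONST → push 1
BINARY_OP + → 1 + 1 = 2
STORE_FAST i → i=2
LOAD_FAST i → push 2
LOAD_CONST → push 4
COMPARE_OP bool(<) → 2 vs 4 = True
POP_JUMP_IF_FALSE → pop True; no jump
LOAD_FAST_LOAD_FAST m,b → push 540,-6
BINARY_OP - → 540 - -6 = 546
STORE_FAST m → m=546
LOAD_FAST m → push 546
LOAD_CONST → push 9
BINARY_OP * → 546 * 9 = 4914
STORE_FAST m → m=4914
LOAD_FAST i → push 2
LOAD_CONST → push 1
BINARY_OP + → 2 + 1 = 3
STORE_FAST i → i=3
LOAD_FAST i → push 3
LOAD_CONST → push 4
COMPARE_OP bool(<) → 3 vs 4 = True
POP_JUMP_IF_FALSE → pop True; no jump
LOAD_FAST_LOAD_FAST m,b → push 4914,-6
BINARY_OP - → 4914 - -6 = 4920
STORE_FAST m → m=4920
LOAD_FAST m → push 4920
LOAD_CONST → push 9
BINARY_OP * → 4920 * 9 = 44280
STORE_FAST m → m=44280
LOAD_FAST i → push 3
LOAD_CONST → push 1
BINARY_OP + → 3 + 1 = 4
STORE_FAST i → i=4
LOAD_FAST i → push 4
LOAD_CONST → push 4
COMPARE_OP bool(<) → 4 vs 4 = False
POP_JUMP_IF_FALSE → pop False; jump
LOAD_FAST m → push 44280
RETURN_VALUE → return 44280.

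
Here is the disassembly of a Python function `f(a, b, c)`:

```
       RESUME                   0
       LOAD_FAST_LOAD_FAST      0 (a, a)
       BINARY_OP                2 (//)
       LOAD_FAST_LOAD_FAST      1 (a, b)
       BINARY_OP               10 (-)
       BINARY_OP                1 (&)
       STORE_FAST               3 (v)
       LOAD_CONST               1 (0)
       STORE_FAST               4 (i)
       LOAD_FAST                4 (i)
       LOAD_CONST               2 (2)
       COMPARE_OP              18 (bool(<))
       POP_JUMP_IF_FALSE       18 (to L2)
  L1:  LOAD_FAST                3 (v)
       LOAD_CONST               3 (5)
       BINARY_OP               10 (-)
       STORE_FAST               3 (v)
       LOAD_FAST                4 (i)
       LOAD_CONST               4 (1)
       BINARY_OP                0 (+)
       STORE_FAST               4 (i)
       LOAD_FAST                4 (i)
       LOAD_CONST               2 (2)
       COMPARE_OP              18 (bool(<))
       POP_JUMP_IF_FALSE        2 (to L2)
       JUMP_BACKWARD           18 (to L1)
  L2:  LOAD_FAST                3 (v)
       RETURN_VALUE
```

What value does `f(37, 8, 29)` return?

LOAD_FAST_LOAD_FAST a,a → push 37,37. Stack: [37, 37]
BINARY_OP // → 37 // 37 = 1. Stack: [1]
LOAD_FAST_LOAD_FAST a,b → push 37,8. Stack: [1, 37, 8]
BINARY_OP - → 37 - 8 = 29. Stack: [1, 29]
BINARY_OP & → 1 & 29 = 1. Stack: [1]
STORE_FAST v → v=1. Stack: []
LOAD_CONST → push 0. Stack: [0]
STORE_FAST i → i=0. Stack: []
LOAD_FAST i → push 0. Stack: [0]
LOAD_CONST → push 2. Stack: [0, 2]
COMPARE_OP bool(<) → 0 vs 2 = True. Stack: [True]
POP_JUMP_IF_FALSE → pop True; no jump. Stack: []
LOAD_FAST v → push 1. Stack: [1]
LOAD_CONST → push 5. Stack: [1, 5]
BINARY_OP - → 1 - 5 = -4. Stack: [-4]
STORE_FAST v → v=-4. Stack: []
LOAD_FAST i → push 0. Stack: [0]
LOAD_CONST → push 1. Stack: [0, 1]
BINARY_OP + → 0 + 1 = 1. Stack: [1]
STORE_FAST i → i=1. Stack: []
LOAD_FAST i → push 1. Stack: [1]
LOAD_CONST → push 2. Stack: [1, 2]
COMPARE_OP bool(<) → 1 vs 2 = True. Stack: [True]
POP_JUMP_IF_FALSE → pop True; no jump. Stack: []
LOAD_FAST v → push -4. Stack: [-4]
LOAD_CONST → push 5. Stack: [-4, 5]
BINARY_OP - → -4 - 5 = -9. Stack: [-9]
STORE_FAST v → v=-9. Stack: []
LOAD_FAST i → push 1. Stack: [1]
LOAD_CONST → push 1. Stack: [1, 1]
BINARY_OP + → 1 + 1 = 2. Stack: [2]
STORE_FAST i → i=2. Stack: []
LOAD_FAST i → push 2. Stack: [2]
LOAD_CONST → push 2. Stack: [2, 2]
COMPARE_OP bool(<) → 2 vs 2 = False. Stack: [False]
POP_JUMP_IF_FALSE → pop False; jump. Stack: []
LOAD_FAST v → push -9. Stack: [-9]
RETURN_VALUE → return -9.

-9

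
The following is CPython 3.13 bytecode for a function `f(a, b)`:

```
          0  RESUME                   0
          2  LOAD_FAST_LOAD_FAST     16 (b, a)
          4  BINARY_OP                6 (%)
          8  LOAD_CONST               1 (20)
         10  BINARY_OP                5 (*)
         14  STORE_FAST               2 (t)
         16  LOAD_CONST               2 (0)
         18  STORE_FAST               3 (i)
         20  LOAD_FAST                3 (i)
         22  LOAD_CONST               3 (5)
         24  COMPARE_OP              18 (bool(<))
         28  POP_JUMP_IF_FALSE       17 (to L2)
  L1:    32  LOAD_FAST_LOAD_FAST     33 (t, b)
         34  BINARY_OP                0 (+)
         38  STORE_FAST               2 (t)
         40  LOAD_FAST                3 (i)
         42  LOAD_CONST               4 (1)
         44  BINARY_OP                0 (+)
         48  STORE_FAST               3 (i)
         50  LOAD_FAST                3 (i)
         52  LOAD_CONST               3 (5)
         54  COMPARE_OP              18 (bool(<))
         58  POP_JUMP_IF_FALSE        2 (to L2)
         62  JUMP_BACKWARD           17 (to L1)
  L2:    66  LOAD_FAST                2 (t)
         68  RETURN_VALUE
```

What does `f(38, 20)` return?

500

LOAD_FAST_LOAD_FAST b,a → push 20,38
BINARY_OP % → 20 % 38 = 20
LOAD_CONST → push 20
BINARY_OP * → 20 * 20 = 400
STORE_FAST t → t=400
LOAD_CONST → push 0
STORE_FAST i → i=0
LOAD_FAST i → push 0
LOAD_CONST → push 5
COMPARE_OP bool(<) → 0 vs 5 = True
POP_JUMP_IF_FALSE → pop True; no jump
LOAD_FAST_LOAD_FAST t,b → push 400,20
BINARY_OP + → 400 + 20 = 420
STORE_FAST t → t=420
LOAD_FAST i → push 0
LOAD_CONST → push 1
BINARY_OP + → 0 + 1 = 1
STORE_FAST i → i=1
LOAD_FAST i → push 1
LOAD_CONST → push 5
COMPARE_OP bool(<) → 1 vs 5 = True
POP_JUMP_IF_FALSE → pop True; no jump
LOAD_FAST_LOAD_FAST t,b → push 420,20
BINARY_OP + → 420 + 20 = 440
STORE_FAST t → t=440
LOAD_FAST i → push 1
LOAD_CONST → push 1
BINARY_OP + → 1 + 1 = 2
STORE_FAST i → i=2
LOAD_FAST i → push 2
LOAD_CONST → push 5
COMPARE_OP bool(<) → 2 vs 5 = True
POP_JUMP_IF_FALSE → pop True; no jump
LOAD_FAST_LOAD_FAST t,b → push 440,20
BINARY_OP + → 440 + 20 = 460
STORE_FAST t → t=460
LOAD_FAST i → push 2
LOAD_CONST → push 1
BINARY_OP + → 2 + 1 = 3
STORE_FAST i → i=3
LOAD_FAST i → push 3
LOAD_CONST → push 5
COMPARE_OP bool(<) → 3 vs 5 = True
POP_JUMP_IF_FALSE → pop True; no jump
LOAD_FAST_LOAD_FAST t,b → push 460,20
BINARY_OP + → 460 + 20 = 480
STORE_FAST t → t=480
LOAD_FAST i → push 3
LOAD_CONST → push 1
BINARY_OP + → 3 + 1 = 4
STORE_FAST i → i=4
LOAD_FAST i → push 4
LOAD_CONST → push 5
COMPARE_OP bool(<) → 4 vs 5 = True
POP_JUMP_IF_FALSE → pop True; no jump
LOAD_FAST_LOAD_FAST t,b → push 480,20
BINARY_OP + → 480 + 20 = 500
STORE_FAST t → t=500
LOAD_FAST i → push 4
LOAD_CONST → push 1
BINARY_OP + → 4 + 1 = 5
STORE_FAST i → i=5
LOAD_FAST i → push 5
LOAD_CONST → push 5
COMPARE_OP bool(<) → 5 vs 5 = False
POP_JUMP_IF_FALSE → pop False; jump
LOAD_FAST t → push 500
RETURN_VALUE → return 500.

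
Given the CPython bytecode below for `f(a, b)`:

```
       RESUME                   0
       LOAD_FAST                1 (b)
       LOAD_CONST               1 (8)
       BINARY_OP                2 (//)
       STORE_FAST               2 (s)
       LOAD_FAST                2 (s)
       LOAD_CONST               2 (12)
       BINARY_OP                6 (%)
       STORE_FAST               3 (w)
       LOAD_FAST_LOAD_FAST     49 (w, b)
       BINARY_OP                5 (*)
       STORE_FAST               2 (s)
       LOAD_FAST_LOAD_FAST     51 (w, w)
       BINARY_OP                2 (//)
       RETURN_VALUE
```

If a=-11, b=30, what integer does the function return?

1

LOAD_FAST b → push 30. Stack: [30]
LOAD_CONST → push 8. Stack: [30, 8]
BINARY_OP // → 30 // 8 = 3. Stack: [3]
STORE_FAST s → s=3. Stack: []
LOAD_FAST s → push 3. Stack: [3]
LOAD_CONST → push 12. Stack: [3, 12]
BINARY_OP % → 3 % 12 = 3. Stack: [3]
STORE_FAST w → w=3. Stack: []
LOAD_FAST_LOAD_FAST w,b → push 3,30. Stack: [3, 30]
BINARY_OP * → 3 * 30 = 90. Stack: [90]
STORE_FAST s → s=90. Stack: []
LOAD_FAST_LOAD_FAST w,w → push 3,3. Stack: [3, 3]
BINARY_OP // → 3 // 3 = 1. Stack: [1]
RETURN_VALUE → return 1.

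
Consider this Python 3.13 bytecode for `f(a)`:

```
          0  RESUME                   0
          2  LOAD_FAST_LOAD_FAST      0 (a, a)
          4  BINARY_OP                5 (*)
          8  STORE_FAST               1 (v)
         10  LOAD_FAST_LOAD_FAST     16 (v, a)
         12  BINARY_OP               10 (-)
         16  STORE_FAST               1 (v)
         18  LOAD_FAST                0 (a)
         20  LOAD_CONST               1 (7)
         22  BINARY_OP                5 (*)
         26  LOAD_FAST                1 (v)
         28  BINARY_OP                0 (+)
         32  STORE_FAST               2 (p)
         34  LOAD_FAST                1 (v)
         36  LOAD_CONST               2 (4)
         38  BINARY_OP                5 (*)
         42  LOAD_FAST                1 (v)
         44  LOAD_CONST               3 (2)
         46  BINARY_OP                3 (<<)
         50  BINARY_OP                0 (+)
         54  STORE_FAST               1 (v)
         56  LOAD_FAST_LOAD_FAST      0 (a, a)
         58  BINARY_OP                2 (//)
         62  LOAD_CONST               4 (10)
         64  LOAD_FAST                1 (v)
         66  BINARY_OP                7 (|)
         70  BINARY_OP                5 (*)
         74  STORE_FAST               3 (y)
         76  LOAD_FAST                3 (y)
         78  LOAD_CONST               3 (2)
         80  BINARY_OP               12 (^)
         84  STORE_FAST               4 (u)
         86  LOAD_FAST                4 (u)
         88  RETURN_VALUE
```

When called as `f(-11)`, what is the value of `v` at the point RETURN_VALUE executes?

1056

LOAD_FAST_LOAD_FAST a,a → push -11,-11. Stack: [-11, -11]
BINARY_OP * → -11 * -11 = 121. Stack: [121]
STORE_FAST v → v=121. Stack: []
LOAD_FAST_LOAD_FAST v,a → push 121,-11. Stack: [121, -11]
BINARY_OP - → 121 - -11 = 132. Stack: [132]
STORE_FAST v → v=132. Stack: []
LOAD_FAST a → push -11. Stack: [-11]
LOAD_CONST → push 7. Stack: [-11, 7]
BINARY_OP * → -11 * 7 = -77. Stack: [-77]
LOAD_FAST v → push 132. Stack: [-77, 132]
BINARY_OP + → -77 + 132 = 55. Stack: [55]
STORE_FAST p → p=55. Stack: []
LOAD_FAST v → push 132. Stack: [132]
LOAD_CONST → push 4. Stack: [132, 4]
BINARY_OP * → 132 * 4 = 528. Stack: [528]
LOAD_FAST v → push 132. Stack: [528, 132]
LOAD_CONST → push 2. Stack: [528, 132, 2]
BINARY_OP << → 132 << 2 = 528. Stack: [528, 528]
BINARY_OP + → 528 + 528 = 1056. Stack: [1056]
STORE_FAST v → v=1056. Stack: []
LOAD_FAST_LOAD_FAST a,a → push -11,-11. Stack: [-11, -11]
BINARY_OP // → -11 // -11 = 1. Stack: [1]
LOAD_CONST → push 10. Stack: [1, 10]
LOAD_FAST v → push 1056. Stack: [1, 10, 1056]
BINARY_OP | → 10 | 1056 = 1066. Stack: [1, 1066]
BINARY_OP * → 1 * 1066 = 1066. Stack: [1066]
STORE_FAST y → y=1066. Stack: []
LOAD_FAST y → push 1066. Stack: [1066]
LOAD_CONST → push 2. Stack: [1066, 2]
BINARY_OP ^ → 1066 ^ 2 = 1064. Stack: [1064]
STORE_FAST u → u=1064. Stack: []
LOAD_FAST u → push 1064. Stack: [1064]
RETURN_VALUE → return 1064.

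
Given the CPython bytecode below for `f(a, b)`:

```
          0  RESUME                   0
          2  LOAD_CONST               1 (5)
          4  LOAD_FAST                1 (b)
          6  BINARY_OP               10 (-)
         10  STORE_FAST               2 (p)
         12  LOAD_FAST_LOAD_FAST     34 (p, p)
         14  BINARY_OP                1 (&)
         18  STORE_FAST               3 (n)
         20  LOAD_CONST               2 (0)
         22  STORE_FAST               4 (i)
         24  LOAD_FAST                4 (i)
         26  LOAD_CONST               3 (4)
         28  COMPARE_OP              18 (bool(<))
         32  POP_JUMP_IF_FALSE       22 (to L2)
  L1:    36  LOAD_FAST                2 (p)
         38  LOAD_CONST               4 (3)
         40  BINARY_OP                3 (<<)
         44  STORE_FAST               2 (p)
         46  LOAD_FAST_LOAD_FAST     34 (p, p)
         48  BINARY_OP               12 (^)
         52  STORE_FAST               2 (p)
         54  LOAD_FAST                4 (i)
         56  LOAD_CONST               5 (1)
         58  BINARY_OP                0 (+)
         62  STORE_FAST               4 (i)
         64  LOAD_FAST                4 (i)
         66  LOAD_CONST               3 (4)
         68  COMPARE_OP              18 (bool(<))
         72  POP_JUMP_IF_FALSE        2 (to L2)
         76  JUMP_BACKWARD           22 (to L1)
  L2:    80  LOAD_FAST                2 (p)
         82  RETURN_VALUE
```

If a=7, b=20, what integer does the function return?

LOAD_CONST → push 5
LOAD_FAST b → push 20
BINARY_OP - → 5 - 20 = -15
STORE_FAST p → p=-15
LOAD_FAST_LOAD_FAST p,p → push -15,-15
BINARY_OP & → -15 & -15 = -15
STORE_FAST n → n=-15
LOAD_CONST → push 0
STORE_FAST i → i=0
LOAD_FAST i → push 0
LOAD_CONST → push 4
COMPARE_OP bool(<) → 0 vs 4 = True
POP_JUMP_IF_FALSE → pop True; no jump
LOAD_FAST p → push -15
LOAD_CONST → push 3
BINARY_OP << → -15 << 3 = -120
STORE_FAST p → p=-120
LOAD_FAST_LOAD_FAST p,p → push -120,-120
BINARY_OP ^ → -120 ^ -120 = 0
STORE_FAST p → p=0
LOAD_FAST i → push 0
LOAD_CONST → push 1
BINARY_OP + → 0 + 1 = 1
STORE_FAST i → i=1
LOAD_FAST i → push 1
LOAD_CONST → push 4
COMPARE_OP bool(<) → 1 vs 4 = True
POP_JUMP_IF_FALSE → pop True; no jump
LOAD_FAST p → push 0
LOAD_CONST → push 3
BINARY_OP << → 0 << 3 = 0
STORE_FAST p → p=0
LOAD_FAST_LOAD_FAST p,p → push 0,0
BINARY_OP ^ → 0 ^ 0 = 0
STORE_FAST p → p=0
LOAD_FAST i → push 1
LOAD_CONST → push 1
BINARY_OP + → 1 + 1 = 2
STORE_FAST i → i=2
LOAD_FAST i → push 2
LOAD_CONST → push 4
COMPARE_OP bool(<) → 2 vs 4 = True
POP_JUMP_IF_FALSE → pop True; no jump
LOAD_FAST p → push 0
LOAD_CONST → push 3
BINARY_OP << → 0 << 3 = 0
STORE_FAST p → p=0
LOAD_FAST_LOAD_FAST p,p → push 0,0
BINARY_OP ^ → 0 ^ 0 = 0
STORE_FAST p → p=0
LOAD_FAST i → push 2
LOAD_CONST → push 1
BINARY_OP + → 2 + 1 = 3
STORE_FAST i → i=3
LOAD_FAST i → push 3
LOAD_CONST → push 4
COMPARE_OP bool(<) → 3 vs 4 = True
POP_JUMP_IF_FALSE → pop True; no jump
LOAD_FAST p → push 0
LOAD_CONST → push 3
BINARY_OP << → 0 << 3 = 0
STORE_FAST p → p=0
LOAD_FAST_LOAD_FAST p,p → push 0,0
BINARY_OP ^ → 0 ^ 0 = 0
STORE_FAST p → p=0
LOAD_FAST i → push 3
LOAD_CONST → push 1
BINARY_OP + → 3 + 1 = 4
STORE_FAST i → i=4
LOAD_FAST i → push 4
LOAD_CONST → push 4
COMPARE_OP bool(<) → 4 vs 4 = False
POP_JUMP_IF_FALSE → pop False; jump
LOAD_FAST p → push 0
RETURN_VALUE → return 0.

0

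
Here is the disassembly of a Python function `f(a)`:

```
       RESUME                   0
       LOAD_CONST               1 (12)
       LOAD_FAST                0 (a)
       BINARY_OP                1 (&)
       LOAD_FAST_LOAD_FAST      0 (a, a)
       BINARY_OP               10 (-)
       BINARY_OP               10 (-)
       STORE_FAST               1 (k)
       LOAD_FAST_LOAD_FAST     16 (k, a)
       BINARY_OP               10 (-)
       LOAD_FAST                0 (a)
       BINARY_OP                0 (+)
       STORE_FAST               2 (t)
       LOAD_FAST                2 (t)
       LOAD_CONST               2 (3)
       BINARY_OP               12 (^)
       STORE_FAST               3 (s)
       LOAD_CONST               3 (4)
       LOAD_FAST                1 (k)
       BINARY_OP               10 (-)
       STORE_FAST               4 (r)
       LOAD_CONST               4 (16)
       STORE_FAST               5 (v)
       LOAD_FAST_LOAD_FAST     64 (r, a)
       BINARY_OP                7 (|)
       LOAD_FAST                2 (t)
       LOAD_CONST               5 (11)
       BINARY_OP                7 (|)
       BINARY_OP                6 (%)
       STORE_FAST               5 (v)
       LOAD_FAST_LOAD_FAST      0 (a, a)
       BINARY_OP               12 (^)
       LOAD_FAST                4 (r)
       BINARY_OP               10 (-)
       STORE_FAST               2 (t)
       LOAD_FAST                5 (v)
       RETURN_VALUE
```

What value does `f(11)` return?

10

LOAD_CONST → push 12. Stack: [12]
LOAD_FAST a → push 11. Stack: [12, 11]
BINARY_OP & → 12 & 11 = 8. Stack: [8]
LOAD_FAST_LOAD_FAST a,a → push 11,11. Stack: [8, 11, 11]
BINARY_OP - → 11 - 11 = 0. Stack: [8, 0]
BINARY_OP - → 8 - 0 = 8. Stack: [8]
STORE_FAST k → k=8. Stack: []
LOAD_FAST_LOAD_FAST k,a → push 8,11. Stack: [8, 11]
BINARY_OP - → 8 - 11 = -3. Stack: [-3]
LOAD_FAST a → push 11. Stack: [-3, 11]
BINARY_OP + → -3 + 11 = 8. Stack: [8]
STORE_FAST t → t=8. Stack: []
LOAD_FAST t → push 8. Stack: [8]
LOAD_CONST → push 3. Stack: [8, 3]
BINARY_OP ^ → 8 ^ 3 = 11. Stack: [11]
STORE_FAST s → s=11. Stack: []
LOAD_CONST → push 4. Stack: [4]
LOAD_FAST k → push 8. Stack: [4, 8]
BINARY_OP - → 4 - 8 = -4. Stack: [-4]
STORE_FAST r → r=-4. Stack: []
LOAD_CONST → push 16. Stack: [16]
STORE_FAST v → v=16. Stack: []
LOAD_FAST_LOAD_FAST r,a → push -4,11. Stack: [-4, 11]
BINARY_OP | → -4 | 11 = -1. Stack: [-1]
LOAD_FAST t → push 8. Stack: [-1, 8]
LOAD_CONST → push 11. Stack: [-1, 8, 11]
BINARY_OP | → 8 | 11 = 11. Stack: [-1, 11]
BINARY_OP % → -1 % 11 = 10. Stack: [10]
STORE_FAST v → v=10. Stack: []
LOAD_FAST_LOAD_FAST a,a → push 11,11. Stack: [11, 11]
BINARY_OP ^ → 11 ^ 11 = 0. Stack: [0]
LOAD_FAST r → push -4. Stack: [0, -4]
BINARY_OP - → 0 - -4 = 4. Stack: [4]
STORE_FAST t → t=4. Stack: []
LOAD_FAST v → push 10. Stack: [10]
RETURN_VALUE → return 10.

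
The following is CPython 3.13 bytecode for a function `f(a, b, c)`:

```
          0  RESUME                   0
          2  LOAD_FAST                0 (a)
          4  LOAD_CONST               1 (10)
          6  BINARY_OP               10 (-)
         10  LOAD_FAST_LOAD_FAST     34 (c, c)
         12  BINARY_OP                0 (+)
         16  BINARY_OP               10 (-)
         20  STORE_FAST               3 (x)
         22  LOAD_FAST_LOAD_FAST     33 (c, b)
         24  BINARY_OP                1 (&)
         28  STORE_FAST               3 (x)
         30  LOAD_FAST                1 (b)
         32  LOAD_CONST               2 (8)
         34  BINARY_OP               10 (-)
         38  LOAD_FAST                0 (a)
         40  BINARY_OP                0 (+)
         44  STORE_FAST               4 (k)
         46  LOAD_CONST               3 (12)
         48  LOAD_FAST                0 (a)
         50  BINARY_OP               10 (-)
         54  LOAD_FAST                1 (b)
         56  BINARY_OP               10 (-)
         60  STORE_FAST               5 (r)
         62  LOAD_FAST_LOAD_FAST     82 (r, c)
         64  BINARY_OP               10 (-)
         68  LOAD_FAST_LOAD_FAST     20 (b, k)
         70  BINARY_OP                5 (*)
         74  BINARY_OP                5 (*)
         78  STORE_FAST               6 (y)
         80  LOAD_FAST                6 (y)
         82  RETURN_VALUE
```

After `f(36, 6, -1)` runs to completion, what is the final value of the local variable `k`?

34

LOAD_FAST a → push 36. Stack: [36]
LOAD_CONST → push 10. Stack: [36, 10]
BINARY_OP - → 36 - 10 = 26. Stack: [26]
LOAD_FAST_LOAD_FAST c,c → push -1,-1. Stack: [26, -1, -1]
BINARY_OP + → -1 + -1 = -2. Stack: [26, -2]
BINARY_OP - → 26 - -2 = 28. Stack: [28]
STORE_FAST x → x=28. Stack: []
LOAD_FAST_LOAD_FAST c,b → push -1,6. Stack: [-1, 6]
BINARY_OP & → -1 & 6 = 6. Stack: [6]
STORE_FAST x → x=6. Stack: []
LOAD_FAST b → push 6. Stack: [6]
LOAD_CONST → push 8. Stack: [6, 8]
BINARY_OP - → 6 - 8 = -2. Stack: [-2]
LOAD_FAST a → push 36. Stack: [-2, 36]
BINARY_OP + → -2 + 36 = 34. Stack: [34]
STORE_FAST k → k=34. Stack: []
LOAD_CONST → push 12. Stack: [12]
LOAD_FAST a → push 36. Stack: [12, 36]
BINARY_OP - → 12 - 36 = -24. Stack: [-24]
LOAD_FAST b → push 6. Stack: [-24, 6]
BINARY_OP - → -24 - 6 = -30. Stack: [-30]
STORE_FAST r → r=-30. Stack: []
LOAD_FAST_LOAD_FAST r,c → push -30,-1. Stack: [-30, -1]
BINARY_OP - → -30 - -1 = -29. Stack: [-29]
LOAD_FAST_LOAD_FAST b,k → push 6,34. Stack: [-29, 6, 34]
BINARY_OP * → 6 * 34 = 204. Stack: [-29, 204]
BINARY_OP * → -29 * 204 = -5916. Stack: [-5916]
STORE_FAST y → y=-5916. Stack: []
LOAD_FAST y → push -5916. Stack: [-5916]
RETURN_VALUE → return -5916.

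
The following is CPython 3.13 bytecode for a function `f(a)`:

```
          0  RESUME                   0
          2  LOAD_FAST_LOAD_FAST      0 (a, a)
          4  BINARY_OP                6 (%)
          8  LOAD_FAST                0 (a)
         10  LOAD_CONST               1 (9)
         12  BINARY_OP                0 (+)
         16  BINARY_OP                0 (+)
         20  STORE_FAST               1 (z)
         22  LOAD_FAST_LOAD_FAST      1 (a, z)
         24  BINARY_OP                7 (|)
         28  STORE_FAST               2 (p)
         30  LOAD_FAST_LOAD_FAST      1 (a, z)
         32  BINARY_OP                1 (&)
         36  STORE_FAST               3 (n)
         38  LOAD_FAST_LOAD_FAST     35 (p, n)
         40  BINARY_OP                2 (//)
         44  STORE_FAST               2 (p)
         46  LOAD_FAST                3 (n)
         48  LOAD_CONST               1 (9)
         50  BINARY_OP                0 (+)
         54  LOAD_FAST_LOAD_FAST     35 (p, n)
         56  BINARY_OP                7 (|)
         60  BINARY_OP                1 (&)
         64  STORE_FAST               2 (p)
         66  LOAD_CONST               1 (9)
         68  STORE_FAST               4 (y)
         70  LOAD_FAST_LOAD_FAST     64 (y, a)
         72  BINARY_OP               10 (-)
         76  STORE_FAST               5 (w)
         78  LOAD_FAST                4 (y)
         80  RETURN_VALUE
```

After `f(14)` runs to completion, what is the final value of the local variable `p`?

LOAD_FAST_LOAD_FAST a,a → push 14,14. Stack: [14, 14]
BINARY_OP % → 14 % 14 = 0. Stack: [0]
LOAD_FAST a → push 14. Stack: [0, 14]
LOAD_CONST → push 9. Stack: [0, 14, 9]
BINARY_OP + → 14 + 9 = 23. Stack: [0, 23]
BINARY_OP + → 0 + 23 = 23. Stack: [23]
STORE_FAST z → z=23. Stack: []
LOAD_FAST_LOAD_FAST a,z → push 14,23. Stack: [14, 23]
BINARY_OP | → 14 | 23 = 31. Stack: [31]
STORE_FAST p → p=31. Stack: []
LOAD_FAST_LOAD_FAST a,z → push 14,23. Stack: [14, 23]
BINARY_OP & → 14 & 23 = 6. Stack: [6]
STORE_FAST n → n=6. Stack: []
LOAD_FAST_LOAD_FAST p,n → push 31,6. Stack: [31, 6]
BINARY_OP // → 31 // 6 = 5. Stack: [5]
STORE_FAST p → p=5. Stack: []
LOAD_FAST n → push 6. Stack: [6]
LOAD_CONST → push 9. Stack: [6, 9]
BINARY_OP + → 6 + 9 = 15. Stack: [15]
LOAD_FAST_LOAD_FAST p,n → push 5,6. Stack: [15, 5, 6]
BINARY_OP | → 5 | 6 = 7. Stack: [15, 7]
BINARY_OP & → 15 & 7 = 7. Stack: [7]
STORE_FAST p → p=7. Stack: []
LOAD_CONST → push 9. Stack: [9]
STORE_FAST y → y=9. Stack: []
LOAD_FAST_LOAD_FAST y,a → push 9,14. Stack: [9, 14]
BINARY_OP - → 9 - 14 = -5. Stack: [-5]
STORE_FAST w → w=-5. Stack: []
LOAD_FAST y → push 9. Stack: [9]
RETURN_VALUE → return 9.

7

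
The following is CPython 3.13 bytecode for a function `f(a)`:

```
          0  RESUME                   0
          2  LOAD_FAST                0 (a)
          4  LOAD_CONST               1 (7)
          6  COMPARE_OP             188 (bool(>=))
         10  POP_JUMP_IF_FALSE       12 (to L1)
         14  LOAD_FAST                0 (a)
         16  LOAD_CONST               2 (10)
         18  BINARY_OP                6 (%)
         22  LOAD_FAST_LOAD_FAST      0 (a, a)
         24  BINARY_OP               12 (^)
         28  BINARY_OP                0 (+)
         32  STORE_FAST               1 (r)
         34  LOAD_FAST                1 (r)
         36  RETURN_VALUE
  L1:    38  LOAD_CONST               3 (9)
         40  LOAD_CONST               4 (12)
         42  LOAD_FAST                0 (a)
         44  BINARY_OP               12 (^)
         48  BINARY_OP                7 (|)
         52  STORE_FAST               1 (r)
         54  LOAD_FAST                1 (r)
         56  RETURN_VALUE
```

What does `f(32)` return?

LOAD_FAST a → push 32. Stack: [32]
LOAD_CONST → push 7. Stack: [32, 7]
COMPARE_OP bool(>=) → 32 vs 7 = True. Stack: [True]
POP_JUMP_IF_FALSE → pop True; no jump. Stack: []
LOAD_FAST a → push 32. Stack: [32]
LOAD_CONST → push 10. Stack: [32, 10]
BINARY_OP % → 32 % 10 = 2. Stack: [2]
LOAD_FAST_LOAD_FAST a,a → push 32,32. Stack: [2, 32, 32]
BINARY_OP ^ → 32 ^ 32 = 0. Stack: [2, 0]
BINARY_OP + → 2 + 0 = 2. Stack: [2]
STORE_FAST r → r=2. Stack: []
LOAD_FAST r → push 2. Stack: [2]
RETURN_VALUE → return 2.

2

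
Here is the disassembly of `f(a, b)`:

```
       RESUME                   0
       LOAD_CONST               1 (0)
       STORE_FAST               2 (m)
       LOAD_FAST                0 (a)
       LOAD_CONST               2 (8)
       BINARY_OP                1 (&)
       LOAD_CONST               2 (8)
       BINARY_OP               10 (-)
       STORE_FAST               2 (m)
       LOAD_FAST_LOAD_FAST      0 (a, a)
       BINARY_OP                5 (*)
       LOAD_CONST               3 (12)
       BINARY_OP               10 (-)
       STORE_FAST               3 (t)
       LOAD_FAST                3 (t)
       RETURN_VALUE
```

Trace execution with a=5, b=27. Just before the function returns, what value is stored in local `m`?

LOAD_CONST → push 0. Stack: [0]
STORE_FAST m → m=0. Stack: []
LOAD_FAST a → push 5. Stack: [5]
LOAD_CONST → push 8. Stack: [5, 8]
BINARY_OP & → 5 & 8 = 0. Stack: [0]
LOAD_CONST → push 8. Stack: [0, 8]
BINARY_OP - → 0 - 8 = -8. Stack: [-8]
STORE_FAST m → m=-8. Stack: []
LOAD_FAST_LOAD_FAST a,a → push 5,5. Stack: [5, 5]
BINARY_OP * → 5 * 5 = 25. Stack: [25]
LOAD_CONST → push 12. Stack: [25, 12]
BINARY_OP - → 25 - 12 = 13. Stack: [13]
STORE_FAST t → t=13. Stack: []
LOAD_FAST t → push 13. Stack: [13]
RETURN_VALUE → return 13.

-8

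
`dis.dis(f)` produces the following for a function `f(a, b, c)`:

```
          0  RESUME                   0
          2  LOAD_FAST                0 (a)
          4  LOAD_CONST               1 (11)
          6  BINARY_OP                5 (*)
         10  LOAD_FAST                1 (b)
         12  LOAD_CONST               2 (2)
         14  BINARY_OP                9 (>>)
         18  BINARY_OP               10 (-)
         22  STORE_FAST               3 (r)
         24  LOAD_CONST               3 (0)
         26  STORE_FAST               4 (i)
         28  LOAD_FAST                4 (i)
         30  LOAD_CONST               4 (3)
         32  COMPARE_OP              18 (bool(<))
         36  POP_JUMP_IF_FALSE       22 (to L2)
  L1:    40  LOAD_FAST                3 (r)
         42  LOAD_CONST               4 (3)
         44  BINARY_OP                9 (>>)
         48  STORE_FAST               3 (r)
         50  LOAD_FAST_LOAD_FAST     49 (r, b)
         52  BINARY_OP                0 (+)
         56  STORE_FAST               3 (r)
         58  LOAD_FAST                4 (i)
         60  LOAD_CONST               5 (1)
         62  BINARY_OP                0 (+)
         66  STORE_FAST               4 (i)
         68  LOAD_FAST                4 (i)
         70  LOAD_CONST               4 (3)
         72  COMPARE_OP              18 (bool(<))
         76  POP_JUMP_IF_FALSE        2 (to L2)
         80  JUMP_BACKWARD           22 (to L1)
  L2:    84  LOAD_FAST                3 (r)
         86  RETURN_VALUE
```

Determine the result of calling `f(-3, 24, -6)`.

LOAD_FAST a → push -3. Stack: [-3]
LOAD_CONST → push 11. Stack: [-3, 11]
BINARY_OP * → -3 * 11 = -33. Stack: [-33]
LOAD_FAST b → push 24. Stack: [-33, 24]
LOAD_CONST → push 2. Stack: [-33, 24, 2]
BINARY_OP >> → 24 >> 2 = 6. Stack: [-33, 6]
BINARY_OP - → -33 - 6 = -39. Stack: [-39]
STORE_FAST r → r=-39. Stack: []
LOAD_CONST → push 0. Stack: [0]
STORE_FAST i → i=0. Stack: []
LOAD_FAST i → push 0. Stack: [0]
LOAD_CONST → push 3. Stack: [0, 3]
COMPARE_OP bool(<) → 0 vs 3 = True. Stack: [True]
POP_JUMP_IF_FALSE → pop True; no jump. Stack: []
LOAD_FAST r → push -39. Stack: [-39]
LOAD_CONST → push 3. Stack: [-39, 3]
BINARY_OP >> → -39 >> 3 = -5. Stack: [-5]
STORE_FAST r → r=-5. Stack: []
LOAD_FAST_LOAD_FAST r,b → push -5,24. Stack: [-5, 24]
BINARY_OP + → -5 + 24 = 19. Stack: [19]
STORE_FAST r → r=19. Stack: []
LOAD_FAST i → push 0. Stack: [0]
LOAD_CONST → push 1. Stack: [0, 1]
BINARY_OP + → 0 + 1 = 1. Stack: [1]
STORE_FAST i → i=1. Stack: []
LOAD_FAST i → push 1. Stack: [1]
LOAD_CONST → push 3. Stack: [1, 3]
COMPARE_OP bool(<) → 1 vs 3 = True. Stack: [True]
POP_JUMP_IF_FALSE → pop True; no jump. Stack: []
LOAD_FAST r → push 19. Stack: [19]
LOAD_CONST → push 3. Stack: [19, 3]
BINARY_OP >> → 19 >> 3 = 2. Stack: [2]
STORE_FAST r → r=2. Stack: []
LOAD_FAST_LOAD_FAST r,b → push 2,24. Stack: [2, 24]
BINARY_OP + → 2 + 24 = 26. Stack: [26]
STORE_FAST r → r=26. Stack: []
LOAD_FAST i → push 1. Stack: [1]
LOAD_CONST → push 1. Stack: [1, 1]
BINARY_OP + → 1 + 1 = 2. Stack: [2]
STORE_FAST i → i=2. Stack: []
LOAD_FAST i → push 2. Stack: [2]
LOAD_CONST → push 3. Stack: [2, 3]
COMPARE_OP bool(<) → 2 vs 3 = True. Stack: [True]
POP_JUMP_IF_FALSE → pop True; no jump. Stack: []
LOAD_FAST r → push 26. Stack: [26]
LOAD_CONST → push 3. Stack: [26, 3]
BINARY_OP >> → 26 >> 3 = 3. Stack: [3]
STORE_FAST r → r=3. Stack: []
LOAD_FAST_LOAD_FAST r,b → push 3,24. Stack: [3, 24]
BINARY_OP + → 3 + 24 = 27. Stack: [27]
STORE_FAST r → r=27. Stack: []
LOAD_FAST i → push 2. Stack: [2]
LOAD_CONST → push 1. Stack: [2, 1]
BINARY_OP + → 2 + 1 = 3. Stack: [3]
STORE_FAST i → i=3. Stack: []
LOAD_FAST i → push 3. Stack: [3]
LOAD_CONST → push 3. Stack: [3, 3]
COMPARE_OP bool(<) → 3 vs 3 = False. Stack: [False]
POP_JUMP_IF_FALSE → pop False; jump. Stack: []
LOAD_FAST r → push 27. Stack: [27]
RETURN_VALUE → return 27.

27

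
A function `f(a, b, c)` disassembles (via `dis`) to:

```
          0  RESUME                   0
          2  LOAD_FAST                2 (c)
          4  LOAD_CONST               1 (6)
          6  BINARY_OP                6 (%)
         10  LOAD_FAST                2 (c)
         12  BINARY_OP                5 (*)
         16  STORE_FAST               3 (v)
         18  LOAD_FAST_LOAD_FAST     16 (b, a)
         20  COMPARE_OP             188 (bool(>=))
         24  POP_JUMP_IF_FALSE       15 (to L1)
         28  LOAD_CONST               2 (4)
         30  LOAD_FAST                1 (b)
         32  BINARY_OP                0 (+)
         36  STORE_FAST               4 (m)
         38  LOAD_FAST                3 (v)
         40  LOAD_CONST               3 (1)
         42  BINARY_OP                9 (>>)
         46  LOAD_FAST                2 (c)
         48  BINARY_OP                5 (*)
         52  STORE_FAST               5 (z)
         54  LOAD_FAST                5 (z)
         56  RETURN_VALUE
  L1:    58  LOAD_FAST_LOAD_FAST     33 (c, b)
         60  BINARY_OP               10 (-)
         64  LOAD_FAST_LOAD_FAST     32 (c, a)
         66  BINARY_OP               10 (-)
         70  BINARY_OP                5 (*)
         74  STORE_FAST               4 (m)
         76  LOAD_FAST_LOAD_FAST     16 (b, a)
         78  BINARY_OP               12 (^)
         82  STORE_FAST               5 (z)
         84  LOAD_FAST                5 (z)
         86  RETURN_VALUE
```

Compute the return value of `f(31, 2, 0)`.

LOAD_FAST c → push 0. Stack: [0]
LOAD_CONST → push 6. Stack: [0, 6]
BINARY_OP % → 0 % 6 = 0. Stack: [0]
LOAD_FAST c → push 0. Stack: [0, 0]
BINARY_OP * → 0 * 0 = 0. Stack: [0]
STORE_FAST v → v=0. Stack: []
LOAD_FAST_LOAD_FAST b,a → push 2,31. Stack: [2, 31]
COMPARE_OP bool(>=) → 2 vs 31 = False. Stack: [False]
POP_JUMP_IF_FALSE → pop False; jump. Stack: []
LOAD_FAST_LOAD_FAST c,b → push 0,2. Stack: [0, 2]
BINARY_OP - → 0 - 2 = -2. Stack: [-2]
LOAD_FAST_LOAD_FAST c,a → push 0,31. Stack: [-2, 0, 31]
BINARY_OP - → 0 - 31 = -31. Stack: [-2, -31]
BINARY_OP * → -2 * -31 = 62. Stack: [62]
STORE_FAST m → m=62. Stack: []
LOAD_FAST_LOAD_FAST b,a → push 2,31. Stack: [2, 31]
BINARY_OP ^ → 2 ^ 31 = 29. Stack: [29]
STORE_FAST z → z=29. Stack: []
LOAD_FAST z → push 29. Stack: [29]
RETURN_VALUE → return 29.

29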